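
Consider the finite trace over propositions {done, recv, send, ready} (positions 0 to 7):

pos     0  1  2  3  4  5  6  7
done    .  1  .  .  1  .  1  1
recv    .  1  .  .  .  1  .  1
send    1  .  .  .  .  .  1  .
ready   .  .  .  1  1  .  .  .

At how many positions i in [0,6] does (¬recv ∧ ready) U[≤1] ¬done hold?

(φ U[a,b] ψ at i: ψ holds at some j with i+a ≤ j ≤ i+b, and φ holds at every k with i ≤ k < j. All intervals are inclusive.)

Evaluate at each i in [0,6]:
  i=0: ✓ (rhs at j=0)
  i=1: ✗ (lhs fails at k=1 before rhs at j=2)
  i=2: ✓ (rhs at j=2)
  i=3: ✓ (rhs at j=3)
  i=4: ✓ (rhs at j=5; lhs holds on [4,4])
  i=5: ✓ (rhs at j=5)
  i=6: ✗ (no rhs in [6,7])
Positions where it holds: {0, 2, 3, 4, 5} → 5.

5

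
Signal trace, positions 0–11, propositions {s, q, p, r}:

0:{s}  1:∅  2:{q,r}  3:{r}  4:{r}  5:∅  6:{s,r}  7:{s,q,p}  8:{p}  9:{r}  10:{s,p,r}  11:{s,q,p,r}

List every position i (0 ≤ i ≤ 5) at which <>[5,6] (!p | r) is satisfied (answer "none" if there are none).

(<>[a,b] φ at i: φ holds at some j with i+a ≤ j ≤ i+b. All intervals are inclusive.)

0, 1, 3, 4, 5

Evaluate at each i in [0,5]:
  i=0: ✓ (witness j=5)
  i=1: ✓ (witness j=6)
  i=2: ✗ (none in [7,8])
  i=3: ✓ (witness j=9)
  i=4: ✓ (witness j=9)
  i=5: ✓ (witness j=10)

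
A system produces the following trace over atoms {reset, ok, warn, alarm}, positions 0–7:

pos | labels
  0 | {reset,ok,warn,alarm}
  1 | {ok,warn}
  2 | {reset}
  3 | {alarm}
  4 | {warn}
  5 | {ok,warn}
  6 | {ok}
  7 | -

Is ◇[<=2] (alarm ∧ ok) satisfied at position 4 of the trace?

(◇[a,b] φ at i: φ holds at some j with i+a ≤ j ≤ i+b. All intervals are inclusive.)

Check (alarm ∧ ok) at each j in [4,6]:
  j=4: false
  j=5: false
  j=6: false
No position in the window satisfies it → formula fails.

No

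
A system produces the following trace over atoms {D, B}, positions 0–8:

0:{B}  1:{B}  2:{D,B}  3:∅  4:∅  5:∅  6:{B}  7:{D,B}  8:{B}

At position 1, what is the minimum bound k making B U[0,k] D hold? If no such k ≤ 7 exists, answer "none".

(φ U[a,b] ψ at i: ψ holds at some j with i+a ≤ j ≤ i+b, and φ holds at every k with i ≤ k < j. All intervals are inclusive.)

1

Need earliest j ≥ 1 with D, and B at every k in [1,j-1].
  j=1: rhs fails.
  j=2: rhs holds; lhs holds on [1,1]. k = 1.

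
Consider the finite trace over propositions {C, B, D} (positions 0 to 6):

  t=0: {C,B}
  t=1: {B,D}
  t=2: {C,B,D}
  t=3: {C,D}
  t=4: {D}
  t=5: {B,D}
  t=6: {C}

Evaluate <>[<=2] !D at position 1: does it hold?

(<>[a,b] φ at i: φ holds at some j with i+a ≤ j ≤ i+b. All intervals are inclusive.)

Check !D at each j in [1,3]:
  j=1: false
  j=2: false
  j=3: false
No position in the window satisfies it → formula fails.

Does not hold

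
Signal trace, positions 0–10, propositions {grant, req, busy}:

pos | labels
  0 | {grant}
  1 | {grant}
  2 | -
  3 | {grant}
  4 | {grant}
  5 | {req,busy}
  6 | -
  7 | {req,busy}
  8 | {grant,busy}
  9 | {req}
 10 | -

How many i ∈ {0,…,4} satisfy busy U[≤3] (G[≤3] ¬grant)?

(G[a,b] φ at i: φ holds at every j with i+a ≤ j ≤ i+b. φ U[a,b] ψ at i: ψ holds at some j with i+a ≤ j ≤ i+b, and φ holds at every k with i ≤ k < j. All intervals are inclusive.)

Evaluate at each i in [0,4]:
  i=0: ✗ (no rhs in [0,3])
  i=1: ✗ (no rhs in [1,4])
  i=2: ✗ (no rhs in [2,5])
  i=3: ✗ (no rhs in [3,6])
  i=4: ✗ (no rhs in [4,7])
Positions where it holds: {} → 0.

0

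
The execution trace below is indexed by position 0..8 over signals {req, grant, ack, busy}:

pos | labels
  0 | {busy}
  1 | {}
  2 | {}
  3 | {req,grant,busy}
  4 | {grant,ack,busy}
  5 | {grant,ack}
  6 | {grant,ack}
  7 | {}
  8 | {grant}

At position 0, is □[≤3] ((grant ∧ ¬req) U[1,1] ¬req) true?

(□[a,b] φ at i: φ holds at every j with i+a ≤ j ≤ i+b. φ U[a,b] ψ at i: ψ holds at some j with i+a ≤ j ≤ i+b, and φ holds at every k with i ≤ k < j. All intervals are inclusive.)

Check ((grant ∧ ¬req) U[1,1] ¬req) at every j in [0,3]:
  j=0: fails
  j=1: fails
  j=2: fails
  j=3: fails
Fails at j=0 → formula fails.

No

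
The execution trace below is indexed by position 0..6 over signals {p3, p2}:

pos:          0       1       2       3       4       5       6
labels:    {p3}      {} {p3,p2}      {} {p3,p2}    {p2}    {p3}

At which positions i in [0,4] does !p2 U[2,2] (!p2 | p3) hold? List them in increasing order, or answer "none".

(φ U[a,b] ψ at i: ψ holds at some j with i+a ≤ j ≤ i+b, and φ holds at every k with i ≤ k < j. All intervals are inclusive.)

Evaluate at each i in [0,4]:
  i=0: ✓ (rhs at j=2; lhs holds on [0,1])
  i=1: ✗ (lhs fails at k=2 before rhs at j=3)
  i=2: ✗ (lhs fails at k=2 before rhs at j=4)
  i=3: ✗ (no rhs in [5,5])
  i=4: ✗ (lhs fails at k=4 before rhs at j=6)

0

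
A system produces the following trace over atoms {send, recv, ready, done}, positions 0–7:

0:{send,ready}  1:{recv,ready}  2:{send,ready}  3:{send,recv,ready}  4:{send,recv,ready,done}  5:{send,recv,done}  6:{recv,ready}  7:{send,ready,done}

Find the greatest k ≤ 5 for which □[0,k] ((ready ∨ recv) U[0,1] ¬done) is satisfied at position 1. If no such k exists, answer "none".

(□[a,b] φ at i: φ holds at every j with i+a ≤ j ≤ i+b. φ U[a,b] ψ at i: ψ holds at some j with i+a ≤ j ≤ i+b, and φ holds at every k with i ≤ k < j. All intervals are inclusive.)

2

((ready ∨ recv) U[0,1] ¬done) must hold from j=1 onward; find where it first fails.
  j=1: holds
  j=2: holds
  j=3: holds
  j=4: fails
Holds on [1,3], so largest k = 2.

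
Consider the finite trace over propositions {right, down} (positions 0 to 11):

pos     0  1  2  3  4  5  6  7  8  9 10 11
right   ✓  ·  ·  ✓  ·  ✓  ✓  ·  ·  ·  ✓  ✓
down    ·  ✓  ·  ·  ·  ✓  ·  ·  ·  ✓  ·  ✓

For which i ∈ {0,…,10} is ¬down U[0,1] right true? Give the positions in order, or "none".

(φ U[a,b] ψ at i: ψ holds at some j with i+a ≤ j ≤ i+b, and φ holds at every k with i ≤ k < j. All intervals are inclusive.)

0, 2, 3, 4, 5, 6, 10

Evaluate at each i in [0,10]:
  i=0: ✓ (rhs at j=0)
  i=1: ✗ (no rhs in [1,2])
  i=2: ✓ (rhs at j=3; lhs holds on [2,2])
  i=3: ✓ (rhs at j=3)
  i=4: ✓ (rhs at j=5; lhs holds on [4,4])
  i=5: ✓ (rhs at j=5)
  i=6: ✓ (rhs at j=6)
  i=7: ✗ (no rhs in [7,8])
  i=8: ✗ (no rhs in [8,9])
  i=9: ✗ (lhs fails at k=9 before rhs at j=10)
  i=10: ✓ (rhs at j=10)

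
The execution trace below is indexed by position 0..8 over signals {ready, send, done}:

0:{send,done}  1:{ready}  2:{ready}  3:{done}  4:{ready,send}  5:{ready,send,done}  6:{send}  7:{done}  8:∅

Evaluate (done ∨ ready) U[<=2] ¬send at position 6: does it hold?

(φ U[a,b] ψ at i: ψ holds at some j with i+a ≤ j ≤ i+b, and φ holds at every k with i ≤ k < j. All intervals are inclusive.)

False

Need some j in [6,8] with ¬send, and (done ∨ ready) at every k in [6,j-1].
  j=6: ¬send false.
  j=7: ¬send holds, but (done ∨ ready) fails at k=6 → not this j.
  j=8: ¬send holds, but (done ∨ ready) fails at k=6 → not this j.
No j in the window works → until fails.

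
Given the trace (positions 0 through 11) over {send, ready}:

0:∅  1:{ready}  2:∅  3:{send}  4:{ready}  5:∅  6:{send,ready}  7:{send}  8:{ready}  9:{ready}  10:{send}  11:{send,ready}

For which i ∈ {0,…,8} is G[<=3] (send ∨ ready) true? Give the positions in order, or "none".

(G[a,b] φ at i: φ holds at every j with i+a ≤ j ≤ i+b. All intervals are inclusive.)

6, 7, 8

Evaluate at each i in [0,8]:
  i=0: ✗ (fails at j=0)
  i=1: ✗ (fails at j=2)
  i=2: ✗ (fails at j=2)
  i=3: ✗ (fails at j=5)
  i=4: ✗ (fails at j=5)
  i=5: ✗ (fails at j=5)
  i=6: ✓ (all of [6,9])
  i=7: ✓ (all of [7,10])
  i=8: ✓ (all of [8,11])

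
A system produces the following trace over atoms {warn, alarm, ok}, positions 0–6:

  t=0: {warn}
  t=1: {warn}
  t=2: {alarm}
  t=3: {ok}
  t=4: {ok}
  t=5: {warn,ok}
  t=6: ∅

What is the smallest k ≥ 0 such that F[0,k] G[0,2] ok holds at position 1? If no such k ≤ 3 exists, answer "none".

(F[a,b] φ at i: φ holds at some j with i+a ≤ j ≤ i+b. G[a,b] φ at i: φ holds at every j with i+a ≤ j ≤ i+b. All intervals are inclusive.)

2

Scan j = 1,2,… for G[0,2] ok:
  j=1: fails
  j=2: fails
  j=3: holds
First hit at j=3, so smallest k = 3-1 = 2.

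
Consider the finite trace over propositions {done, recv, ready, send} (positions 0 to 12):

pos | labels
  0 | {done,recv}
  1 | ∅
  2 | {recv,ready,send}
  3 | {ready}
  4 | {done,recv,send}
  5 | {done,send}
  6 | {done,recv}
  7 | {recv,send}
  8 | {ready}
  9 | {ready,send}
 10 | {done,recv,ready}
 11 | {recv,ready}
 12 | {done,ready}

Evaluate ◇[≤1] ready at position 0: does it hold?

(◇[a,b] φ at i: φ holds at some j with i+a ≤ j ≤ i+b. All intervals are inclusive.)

Check ready at each j in [0,1]:
  j=0: false
  j=1: false
No position in the window satisfies it → formula fails.

False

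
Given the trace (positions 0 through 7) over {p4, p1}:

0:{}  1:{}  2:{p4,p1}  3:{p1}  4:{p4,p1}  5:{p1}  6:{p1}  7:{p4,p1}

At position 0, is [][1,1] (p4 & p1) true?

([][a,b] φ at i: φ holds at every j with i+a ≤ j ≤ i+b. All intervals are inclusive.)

Check (p4 & p1) at every j in [1,1]:
  j=1: false
Fails at j=1 → formula fails.

Does not hold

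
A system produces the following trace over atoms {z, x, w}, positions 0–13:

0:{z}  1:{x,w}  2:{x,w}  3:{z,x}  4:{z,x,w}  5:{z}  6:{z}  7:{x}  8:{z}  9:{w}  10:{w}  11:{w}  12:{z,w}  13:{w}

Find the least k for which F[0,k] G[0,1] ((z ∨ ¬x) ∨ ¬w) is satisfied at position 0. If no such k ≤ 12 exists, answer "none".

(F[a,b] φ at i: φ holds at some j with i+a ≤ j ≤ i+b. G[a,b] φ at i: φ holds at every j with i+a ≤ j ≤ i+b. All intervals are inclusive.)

Scan j = 0,1,… for G[0,1] ((z ∨ ¬x) ∨ ¬w):
  j=0: fails
  j=1: fails
  j=2: fails
  j=3: holds
First hit at j=3, so smallest k = 3-0 = 3.

3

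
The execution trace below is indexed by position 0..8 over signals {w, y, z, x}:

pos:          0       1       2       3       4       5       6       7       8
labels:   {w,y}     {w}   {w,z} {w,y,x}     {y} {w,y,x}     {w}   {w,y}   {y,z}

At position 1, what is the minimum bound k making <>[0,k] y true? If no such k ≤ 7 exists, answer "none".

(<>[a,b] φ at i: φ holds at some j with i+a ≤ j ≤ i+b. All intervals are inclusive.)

2

Scan j = 1,2,… for y:
  j=1: fails
  j=2: fails
  j=3: holds
First hit at j=3, so smallest k = 3-1 = 2.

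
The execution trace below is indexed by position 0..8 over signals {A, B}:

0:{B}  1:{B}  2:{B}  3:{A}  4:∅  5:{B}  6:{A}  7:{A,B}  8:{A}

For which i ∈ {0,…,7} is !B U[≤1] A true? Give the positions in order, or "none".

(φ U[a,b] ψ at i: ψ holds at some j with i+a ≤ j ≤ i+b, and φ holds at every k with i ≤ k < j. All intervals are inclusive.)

3, 6, 7

Evaluate at each i in [0,7]:
  i=0: ✗ (no rhs in [0,1])
  i=1: ✗ (no rhs in [1,2])
  i=2: ✗ (lhs fails at k=2 before rhs at j=3)
  i=3: ✓ (rhs at j=3)
  i=4: ✗ (no rhs in [4,5])
  i=5: ✗ (lhs fails at k=5 before rhs at j=6)
  i=6: ✓ (rhs at j=6)
  i=7: ✓ (rhs at j=7)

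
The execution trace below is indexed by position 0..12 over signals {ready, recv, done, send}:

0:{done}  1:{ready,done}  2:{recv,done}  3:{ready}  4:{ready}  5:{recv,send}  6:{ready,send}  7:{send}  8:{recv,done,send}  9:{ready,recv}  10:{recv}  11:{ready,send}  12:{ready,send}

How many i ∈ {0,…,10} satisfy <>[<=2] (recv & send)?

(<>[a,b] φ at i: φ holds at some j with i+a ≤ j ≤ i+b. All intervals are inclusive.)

6

Evaluate at each i in [0,10]:
  i=0: ✗ (none in [0,2])
  i=1: ✗ (none in [1,3])
  i=2: ✗ (none in [2,4])
  i=3: ✓ (witness j=5)
  i=4: ✓ (witness j=5)
  i=5: ✓ (witness j=5)
  i=6: ✓ (witness j=8)
  i=7: ✓ (witness j=8)
  i=8: ✓ (witness j=8)
  i=9: ✗ (none in [9,11])
  i=10: ✗ (none in [10,12])
Positions where it holds: {3, 4, 5, 6, 7, 8} → 6.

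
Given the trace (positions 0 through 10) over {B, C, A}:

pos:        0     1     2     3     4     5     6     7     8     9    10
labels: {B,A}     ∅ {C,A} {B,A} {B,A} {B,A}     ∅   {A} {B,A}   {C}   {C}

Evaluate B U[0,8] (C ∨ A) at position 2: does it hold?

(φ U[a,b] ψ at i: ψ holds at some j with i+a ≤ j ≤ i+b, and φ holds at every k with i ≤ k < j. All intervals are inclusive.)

Holds

Need some j in [2,10] with (C ∨ A), and B at every k in [2,j-1].
  j=2: (C ∨ A) holds; no prefix to check → satisfied.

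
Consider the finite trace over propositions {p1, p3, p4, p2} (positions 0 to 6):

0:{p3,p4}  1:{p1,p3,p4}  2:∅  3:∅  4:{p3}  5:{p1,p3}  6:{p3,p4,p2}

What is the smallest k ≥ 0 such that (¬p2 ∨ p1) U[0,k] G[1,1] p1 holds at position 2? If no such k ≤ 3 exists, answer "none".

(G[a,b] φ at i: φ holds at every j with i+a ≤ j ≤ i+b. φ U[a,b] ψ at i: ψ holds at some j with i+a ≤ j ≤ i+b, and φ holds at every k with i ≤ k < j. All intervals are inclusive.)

2

Need earliest j ≥ 2 with G[1,1] p1, and (¬p2 ∨ p1) at every k in [2,j-1].
  j=2: rhs fails.
  j=3: rhs fails.
  j=4: rhs holds; lhs holds on [2,3]. k = 2.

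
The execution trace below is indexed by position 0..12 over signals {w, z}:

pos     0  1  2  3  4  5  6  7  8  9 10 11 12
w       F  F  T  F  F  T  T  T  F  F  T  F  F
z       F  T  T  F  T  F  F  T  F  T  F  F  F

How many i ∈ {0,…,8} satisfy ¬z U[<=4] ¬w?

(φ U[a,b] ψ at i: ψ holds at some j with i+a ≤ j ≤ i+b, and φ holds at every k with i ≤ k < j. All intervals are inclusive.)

5

Evaluate at each i in [0,8]:
  i=0: ✓ (rhs at j=0)
  i=1: ✓ (rhs at j=1)
  i=2: ✗ (lhs fails at k=2 before rhs at j=3)
  i=3: ✓ (rhs at j=3)
  i=4: ✓ (rhs at j=4)
  i=5: ✗ (lhs fails at k=7 before rhs at j=8)
  i=6: ✗ (lhs fails at k=7 before rhs at j=8)
  i=7: ✗ (lhs fails at k=7 before rhs at j=8)
  i=8: ✓ (rhs at j=8)
Positions where it holds: {0, 1, 3, 4, 8} → 5.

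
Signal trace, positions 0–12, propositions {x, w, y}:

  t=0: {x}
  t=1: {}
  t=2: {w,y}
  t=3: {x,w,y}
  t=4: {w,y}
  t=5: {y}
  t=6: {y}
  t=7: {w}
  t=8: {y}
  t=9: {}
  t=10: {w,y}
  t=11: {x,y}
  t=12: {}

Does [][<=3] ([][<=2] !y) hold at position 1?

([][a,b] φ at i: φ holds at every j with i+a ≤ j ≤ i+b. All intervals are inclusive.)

Check [][<=2] !y at every j in [1,4]:
  j=1: fails at 2
  j=2: fails at 2
  j=3: fails at 3
  j=4: fails at 4
Fails at j=1 → formula fails.

False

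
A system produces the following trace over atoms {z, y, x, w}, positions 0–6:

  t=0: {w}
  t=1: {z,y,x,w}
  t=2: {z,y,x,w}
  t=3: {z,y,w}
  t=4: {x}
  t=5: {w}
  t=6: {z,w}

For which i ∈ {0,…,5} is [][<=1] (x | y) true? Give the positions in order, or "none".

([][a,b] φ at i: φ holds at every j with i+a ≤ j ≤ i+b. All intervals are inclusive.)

1, 2, 3

Evaluate at each i in [0,5]:
  i=0: ✗ (fails at j=0)
  i=1: ✓ (all of [1,2])
  i=2: ✓ (all of [2,3])
  i=3: ✓ (all of [3,4])
  i=4: ✗ (fails at j=5)
  i=5: ✗ (fails at j=5)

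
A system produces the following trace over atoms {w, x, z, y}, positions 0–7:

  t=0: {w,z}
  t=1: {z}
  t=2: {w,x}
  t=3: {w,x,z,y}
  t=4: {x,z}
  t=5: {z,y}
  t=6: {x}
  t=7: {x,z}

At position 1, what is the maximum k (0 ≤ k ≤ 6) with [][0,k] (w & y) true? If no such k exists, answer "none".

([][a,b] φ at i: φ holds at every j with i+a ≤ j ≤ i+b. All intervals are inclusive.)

(w & y) must hold from j=1 onward; find where it first fails.
  j=1: fails → no k works.

none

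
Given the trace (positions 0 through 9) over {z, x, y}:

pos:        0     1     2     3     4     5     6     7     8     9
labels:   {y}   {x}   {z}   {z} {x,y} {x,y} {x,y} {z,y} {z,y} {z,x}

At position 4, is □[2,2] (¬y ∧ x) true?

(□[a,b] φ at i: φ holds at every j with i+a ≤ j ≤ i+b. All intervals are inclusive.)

Check (¬y ∧ x) at every j in [6,6]:
  j=6: false
Fails at j=6 → formula fails.

No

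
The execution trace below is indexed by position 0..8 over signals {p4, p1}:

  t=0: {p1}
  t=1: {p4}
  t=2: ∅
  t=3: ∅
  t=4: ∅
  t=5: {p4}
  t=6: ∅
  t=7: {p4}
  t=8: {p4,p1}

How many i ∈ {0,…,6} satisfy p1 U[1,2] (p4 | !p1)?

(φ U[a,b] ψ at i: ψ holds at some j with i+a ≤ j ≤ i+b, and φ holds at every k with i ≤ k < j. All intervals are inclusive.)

1

Evaluate at each i in [0,6]:
  i=0: ✓ (rhs at j=1; lhs holds on [0,0])
  i=1: ✗ (lhs fails at k=1 before rhs at j=2)
  i=2: ✗ (lhs fails at k=2 before rhs at j=3)
  i=3: ✗ (lhs fails at k=3 before rhs at j=4)
  i=4: ✗ (lhs fails at k=4 before rhs at j=5)
  i=5: ✗ (lhs fails at k=5 before rhs at j=6)
  i=6: ✗ (lhs fails at k=6 before rhs at j=7)
Positions where it holds: {0} → 1.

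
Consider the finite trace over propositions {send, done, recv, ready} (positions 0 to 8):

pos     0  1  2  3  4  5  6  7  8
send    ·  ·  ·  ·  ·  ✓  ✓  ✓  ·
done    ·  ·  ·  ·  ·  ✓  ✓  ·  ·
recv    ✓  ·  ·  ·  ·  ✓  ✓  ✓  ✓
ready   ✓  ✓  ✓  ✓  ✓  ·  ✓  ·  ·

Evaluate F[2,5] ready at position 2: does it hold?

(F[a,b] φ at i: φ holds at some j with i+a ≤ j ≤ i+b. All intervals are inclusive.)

Check ready at each j in [4,7]:
  j=4: true
  j=5: false
  j=6: true
  j=7: false
Found at j=4 → formula holds.

Holds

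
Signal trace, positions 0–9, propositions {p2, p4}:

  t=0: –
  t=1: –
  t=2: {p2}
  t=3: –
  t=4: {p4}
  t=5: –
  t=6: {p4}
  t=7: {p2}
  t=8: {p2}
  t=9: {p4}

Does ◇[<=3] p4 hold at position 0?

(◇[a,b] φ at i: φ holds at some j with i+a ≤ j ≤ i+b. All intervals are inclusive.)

Check p4 at each j in [0,3]:
  j=0: false
  j=1: false
  j=2: false
  j=3: false
No position in the window satisfies it → formula fails.

False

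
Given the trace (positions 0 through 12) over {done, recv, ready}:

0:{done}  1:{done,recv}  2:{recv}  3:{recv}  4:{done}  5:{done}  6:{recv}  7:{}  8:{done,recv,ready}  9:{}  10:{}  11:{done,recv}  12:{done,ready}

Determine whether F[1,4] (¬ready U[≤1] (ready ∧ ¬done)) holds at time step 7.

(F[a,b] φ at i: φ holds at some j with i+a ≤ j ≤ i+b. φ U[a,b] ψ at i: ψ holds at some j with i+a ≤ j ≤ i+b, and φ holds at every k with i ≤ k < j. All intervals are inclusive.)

Check (¬ready U[≤1] (ready ∧ ¬done)) at each j in [8,11]:
  j=8: fails
  j=9: fails
  j=10: fails
  j=11: fails
No position in the window satisfies it → formula fails.

False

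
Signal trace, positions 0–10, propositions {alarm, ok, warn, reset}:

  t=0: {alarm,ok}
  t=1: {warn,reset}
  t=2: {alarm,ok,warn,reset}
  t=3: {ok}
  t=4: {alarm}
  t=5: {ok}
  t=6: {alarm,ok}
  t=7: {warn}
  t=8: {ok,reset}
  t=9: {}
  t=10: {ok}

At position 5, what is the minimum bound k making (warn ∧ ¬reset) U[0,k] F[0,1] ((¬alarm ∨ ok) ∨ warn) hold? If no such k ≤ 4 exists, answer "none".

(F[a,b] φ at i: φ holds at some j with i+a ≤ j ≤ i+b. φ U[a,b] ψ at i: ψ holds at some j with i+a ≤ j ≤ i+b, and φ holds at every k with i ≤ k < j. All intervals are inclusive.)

Need earliest j ≥ 5 with F[0,1] ((¬alarm ∨ ok) ∨ warn), and (warn ∧ ¬reset) at every k in [5,j-1].
  j=5: rhs holds (empty prefix). k = 0.

0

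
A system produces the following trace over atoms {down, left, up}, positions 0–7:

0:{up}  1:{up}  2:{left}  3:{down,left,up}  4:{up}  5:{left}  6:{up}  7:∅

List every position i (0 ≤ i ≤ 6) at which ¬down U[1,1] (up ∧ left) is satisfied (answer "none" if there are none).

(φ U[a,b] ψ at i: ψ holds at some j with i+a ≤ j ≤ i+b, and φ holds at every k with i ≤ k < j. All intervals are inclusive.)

Evaluate at each i in [0,6]:
  i=0: ✗ (no rhs in [1,1])
  i=1: ✗ (no rhs in [2,2])
  i=2: ✓ (rhs at j=3; lhs holds on [2,2])
  i=3: ✗ (no rhs in [4,4])
  i=4: ✗ (no rhs in [5,5])
  i=5: ✗ (no rhs in [6,6])
  i=6: ✗ (no rhs in [7,7])

2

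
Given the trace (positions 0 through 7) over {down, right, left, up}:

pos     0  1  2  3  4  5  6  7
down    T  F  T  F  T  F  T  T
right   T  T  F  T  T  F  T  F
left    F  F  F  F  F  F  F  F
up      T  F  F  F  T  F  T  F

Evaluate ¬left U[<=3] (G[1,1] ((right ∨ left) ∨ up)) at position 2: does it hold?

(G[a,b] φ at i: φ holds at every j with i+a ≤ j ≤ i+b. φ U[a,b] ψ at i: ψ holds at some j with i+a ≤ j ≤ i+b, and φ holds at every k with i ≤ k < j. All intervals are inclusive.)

Holds

Need some j in [2,5] with G[1,1] ((right ∨ left) ∨ up), and ¬left at every k in [2,j-1].
  j=2: G[1,1] ((right ∨ left) ∨ up) holds; no prefix to check → satisfied.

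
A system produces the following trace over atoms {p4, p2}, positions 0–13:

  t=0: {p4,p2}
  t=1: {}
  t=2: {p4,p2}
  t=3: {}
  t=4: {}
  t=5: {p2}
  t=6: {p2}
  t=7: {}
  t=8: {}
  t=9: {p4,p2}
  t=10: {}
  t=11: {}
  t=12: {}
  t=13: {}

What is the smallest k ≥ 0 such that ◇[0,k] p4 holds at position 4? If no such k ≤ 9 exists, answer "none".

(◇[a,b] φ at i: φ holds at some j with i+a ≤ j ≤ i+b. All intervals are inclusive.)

5

Scan j = 4,5,… for p4:
  j=4: fails
  j=5: fails
  j=6: fails
  j=7: fails
  j=8: fails
  j=9: holds
First hit at j=9, so smallest k = 9-4 = 5.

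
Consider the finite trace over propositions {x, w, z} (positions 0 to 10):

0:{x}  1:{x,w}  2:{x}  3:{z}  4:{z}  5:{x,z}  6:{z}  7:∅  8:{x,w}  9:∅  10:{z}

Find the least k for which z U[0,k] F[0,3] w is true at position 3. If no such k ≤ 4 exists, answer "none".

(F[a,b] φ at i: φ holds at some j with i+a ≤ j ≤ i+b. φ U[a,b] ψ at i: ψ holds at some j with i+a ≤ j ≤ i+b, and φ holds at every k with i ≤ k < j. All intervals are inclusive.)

2

Need earliest j ≥ 3 with F[0,3] w, and z at every k in [3,j-1].
  j=3: rhs fails.
  j=4: rhs fails.
  j=5: rhs holds; lhs holds on [3,4]. k = 2.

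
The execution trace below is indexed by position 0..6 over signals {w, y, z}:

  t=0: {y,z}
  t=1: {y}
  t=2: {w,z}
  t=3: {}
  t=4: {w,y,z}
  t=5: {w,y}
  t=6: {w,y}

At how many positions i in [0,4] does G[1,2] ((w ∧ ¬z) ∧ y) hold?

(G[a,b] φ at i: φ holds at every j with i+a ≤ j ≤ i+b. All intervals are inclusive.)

Evaluate at each i in [0,4]:
  i=0: ✗ (fails at j=1)
  i=1: ✗ (fails at j=2)
  i=2: ✗ (fails at j=3)
  i=3: ✗ (fails at j=4)
  i=4: ✓ (all of [5,6])
Positions where it holds: {4} → 1.

1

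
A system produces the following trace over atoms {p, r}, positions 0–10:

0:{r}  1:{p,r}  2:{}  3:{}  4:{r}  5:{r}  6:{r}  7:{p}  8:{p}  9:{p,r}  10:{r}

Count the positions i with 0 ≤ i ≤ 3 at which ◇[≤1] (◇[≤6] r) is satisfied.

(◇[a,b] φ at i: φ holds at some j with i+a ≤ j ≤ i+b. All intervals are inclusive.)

4

Evaluate at each i in [0,3]:
  i=0: ✓ (witness j=0)
  i=1: ✓ (witness j=1)
  i=2: ✓ (witness j=2)
  i=3: ✓ (witness j=3)
Positions where it holds: {0, 1, 2, 3} → 4.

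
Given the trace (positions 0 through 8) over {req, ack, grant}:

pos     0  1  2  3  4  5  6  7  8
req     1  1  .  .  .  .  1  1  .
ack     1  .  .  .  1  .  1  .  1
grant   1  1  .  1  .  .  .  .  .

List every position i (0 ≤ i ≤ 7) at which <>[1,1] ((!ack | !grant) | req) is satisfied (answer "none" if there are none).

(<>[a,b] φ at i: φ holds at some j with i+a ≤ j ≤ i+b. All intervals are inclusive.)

Evaluate at each i in [0,7]:
  i=0: ✓ (witness j=1)
  i=1: ✓ (witness j=2)
  i=2: ✓ (witness j=3)
  i=3: ✓ (witness j=4)
  i=4: ✓ (witness j=5)
  i=5: ✓ (witness j=6)
  i=6: ✓ (witness j=7)
  i=7: ✓ (witness j=8)

0, 1, 2, 3, 4, 5, 6, 7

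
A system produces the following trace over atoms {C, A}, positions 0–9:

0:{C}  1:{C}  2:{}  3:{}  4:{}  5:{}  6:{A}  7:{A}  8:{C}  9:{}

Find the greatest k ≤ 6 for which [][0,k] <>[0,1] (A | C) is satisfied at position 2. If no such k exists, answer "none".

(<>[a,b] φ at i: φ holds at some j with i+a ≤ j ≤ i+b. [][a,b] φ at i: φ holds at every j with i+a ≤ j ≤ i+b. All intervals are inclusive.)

none

<>[0,1] (A | C) must hold from j=2 onward; find where it first fails.
  j=2: fails → no k works.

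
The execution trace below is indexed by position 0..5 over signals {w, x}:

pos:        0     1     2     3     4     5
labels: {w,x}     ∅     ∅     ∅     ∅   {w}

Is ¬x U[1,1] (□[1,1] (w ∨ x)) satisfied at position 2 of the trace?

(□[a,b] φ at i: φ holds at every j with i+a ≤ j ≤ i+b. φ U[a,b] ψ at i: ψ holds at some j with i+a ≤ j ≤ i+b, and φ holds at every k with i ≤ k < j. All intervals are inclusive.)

No

Need some j in [3,3] with □[1,1] (w ∨ x), and ¬x at every k in [2,j-1].
  j=3: □[1,1] (w ∨ x) — fails at 4.
No j in the window works → until fails.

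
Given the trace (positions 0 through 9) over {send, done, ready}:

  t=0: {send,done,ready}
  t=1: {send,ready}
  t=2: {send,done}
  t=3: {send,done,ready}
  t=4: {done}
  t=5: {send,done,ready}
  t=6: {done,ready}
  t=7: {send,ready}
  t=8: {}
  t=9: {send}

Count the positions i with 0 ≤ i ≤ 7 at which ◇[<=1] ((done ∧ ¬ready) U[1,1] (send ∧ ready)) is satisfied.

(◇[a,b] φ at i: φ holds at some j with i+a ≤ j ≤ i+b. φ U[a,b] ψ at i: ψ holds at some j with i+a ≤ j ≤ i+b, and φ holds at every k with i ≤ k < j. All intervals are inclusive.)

Evaluate at each i in [0,7]:
  i=0: ✗ (none in [0,1])
  i=1: ✓ (witness j=2)
  i=2: ✓ (witness j=2)
  i=3: ✓ (witness j=4)
  i=4: ✓ (witness j=4)
  i=5: ✗ (none in [5,6])
  i=6: ✗ (none in [6,7])
  i=7: ✗ (none in [7,8])
Positions where it holds: {1, 2, 3, 4} → 4.

4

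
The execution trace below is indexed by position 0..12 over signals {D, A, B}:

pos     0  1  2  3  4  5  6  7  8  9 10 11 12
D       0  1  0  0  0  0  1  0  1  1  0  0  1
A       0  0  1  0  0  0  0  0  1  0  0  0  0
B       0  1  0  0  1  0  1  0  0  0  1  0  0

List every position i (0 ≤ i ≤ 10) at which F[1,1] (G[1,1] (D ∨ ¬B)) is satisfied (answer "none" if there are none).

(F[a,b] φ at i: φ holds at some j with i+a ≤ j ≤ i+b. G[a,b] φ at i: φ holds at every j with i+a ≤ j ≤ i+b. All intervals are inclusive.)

Evaluate at each i in [0,10]:
  i=0: ✓ (witness j=1)
  i=1: ✓ (witness j=2)
  i=2: ✗ (none in [3,3])
  i=3: ✓ (witness j=4)
  i=4: ✓ (witness j=5)
  i=5: ✓ (witness j=6)
  i=6: ✓ (witness j=7)
  i=7: ✓ (witness j=8)
  i=8: ✗ (none in [9,9])
  i=9: ✓ (witness j=10)
  i=10: ✓ (witness j=11)

0, 1, 3, 4, 5, 6, 7, 9, 10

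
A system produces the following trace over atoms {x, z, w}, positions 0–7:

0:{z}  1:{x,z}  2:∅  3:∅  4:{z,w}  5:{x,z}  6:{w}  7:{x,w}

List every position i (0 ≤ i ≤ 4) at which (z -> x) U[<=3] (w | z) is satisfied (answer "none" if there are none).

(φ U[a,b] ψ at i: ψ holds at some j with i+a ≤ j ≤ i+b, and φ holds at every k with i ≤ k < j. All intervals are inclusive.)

0, 1, 2, 3, 4

Evaluate at each i in [0,4]:
  i=0: ✓ (rhs at j=0)
  i=1: ✓ (rhs at j=1)
  i=2: ✓ (rhs at j=4; lhs holds on [2,3])
  i=3: ✓ (rhs at j=4; lhs holds on [3,3])
  i=4: ✓ (rhs at j=4)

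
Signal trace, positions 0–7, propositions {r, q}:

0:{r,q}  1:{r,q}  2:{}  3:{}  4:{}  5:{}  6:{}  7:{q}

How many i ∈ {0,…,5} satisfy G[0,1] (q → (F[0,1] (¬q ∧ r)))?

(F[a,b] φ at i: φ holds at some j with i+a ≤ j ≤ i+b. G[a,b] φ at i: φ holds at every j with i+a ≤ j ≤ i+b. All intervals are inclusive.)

4

Evaluate at each i in [0,5]:
  i=0: ✗ (fails at j=0)
  i=1: ✗ (fails at j=1)
  i=2: ✓ (all of [2,3])
  i=3: ✓ (all of [3,4])
  i=4: ✓ (all of [4,5])
  i=5: ✓ (all of [5,6])
Positions where it holds: {2, 3, 4, 5} → 4.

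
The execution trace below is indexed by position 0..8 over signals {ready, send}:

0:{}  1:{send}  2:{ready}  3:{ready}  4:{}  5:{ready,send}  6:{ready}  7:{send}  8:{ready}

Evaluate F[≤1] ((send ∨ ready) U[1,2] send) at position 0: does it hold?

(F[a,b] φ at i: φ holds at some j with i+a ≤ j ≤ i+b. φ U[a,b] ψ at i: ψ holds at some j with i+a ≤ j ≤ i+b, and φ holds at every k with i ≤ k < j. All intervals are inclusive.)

Does not hold

Check ((send ∨ ready) U[1,2] send) at each j in [0,1]:
  j=0: fails
  j=1: fails
No position in the window satisfies it → formula fails.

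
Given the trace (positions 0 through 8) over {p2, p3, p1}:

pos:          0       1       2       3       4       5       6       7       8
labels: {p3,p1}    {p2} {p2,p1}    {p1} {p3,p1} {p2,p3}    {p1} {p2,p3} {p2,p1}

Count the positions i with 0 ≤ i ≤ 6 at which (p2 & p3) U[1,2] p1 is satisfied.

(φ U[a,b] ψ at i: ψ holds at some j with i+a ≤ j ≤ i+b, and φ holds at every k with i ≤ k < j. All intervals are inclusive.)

1

Evaluate at each i in [0,6]:
  i=0: ✗ (lhs fails at k=0 before rhs at j=2)
  i=1: ✗ (lhs fails at k=1 before rhs at j=2)
  i=2: ✗ (lhs fails at k=2 before rhs at j=3)
  i=3: ✗ (lhs fails at k=3 before rhs at j=4)
  i=4: ✗ (lhs fails at k=4 before rhs at j=6)
  i=5: ✓ (rhs at j=6; lhs holds on [5,5])
  i=6: ✗ (lhs fails at k=6 before rhs at j=8)
Positions where it holds: {5} → 1.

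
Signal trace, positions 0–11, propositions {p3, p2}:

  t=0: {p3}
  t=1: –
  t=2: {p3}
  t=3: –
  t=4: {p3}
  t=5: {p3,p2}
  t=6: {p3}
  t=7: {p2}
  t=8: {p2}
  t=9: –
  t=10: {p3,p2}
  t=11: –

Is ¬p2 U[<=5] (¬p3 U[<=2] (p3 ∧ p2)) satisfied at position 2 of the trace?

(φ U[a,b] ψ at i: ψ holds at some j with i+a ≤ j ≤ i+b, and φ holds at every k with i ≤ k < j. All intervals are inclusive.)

True

Need some j in [2,7] with (¬p3 U[<=2] (p3 ∧ p2)), and ¬p2 at every k in [2,j-1].
  j=2: (¬p3 U[<=2] (p3 ∧ p2)) — fails.
  j=3: (¬p3 U[<=2] (p3 ∧ p2)) — fails.
  j=4: (¬p3 U[<=2] (p3 ∧ p2)) — fails.
  j=5: (¬p3 U[<=2] (p3 ∧ p2)) holds; ¬p2 holds at every k in [2,4] → satisfied.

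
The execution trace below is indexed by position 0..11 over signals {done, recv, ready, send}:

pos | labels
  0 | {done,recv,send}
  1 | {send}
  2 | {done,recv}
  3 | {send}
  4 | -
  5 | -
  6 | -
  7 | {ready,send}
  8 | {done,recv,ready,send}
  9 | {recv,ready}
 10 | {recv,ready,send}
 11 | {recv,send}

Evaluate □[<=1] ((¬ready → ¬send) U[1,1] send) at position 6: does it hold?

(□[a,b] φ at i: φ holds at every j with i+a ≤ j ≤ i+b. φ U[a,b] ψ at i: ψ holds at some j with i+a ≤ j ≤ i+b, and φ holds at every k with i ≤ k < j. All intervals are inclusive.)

Yes

Check ((¬ready → ¬send) U[1,1] send) at every j in [6,7]:
  j=6: holds
  j=7: holds
All positions satisfy it → formula holds.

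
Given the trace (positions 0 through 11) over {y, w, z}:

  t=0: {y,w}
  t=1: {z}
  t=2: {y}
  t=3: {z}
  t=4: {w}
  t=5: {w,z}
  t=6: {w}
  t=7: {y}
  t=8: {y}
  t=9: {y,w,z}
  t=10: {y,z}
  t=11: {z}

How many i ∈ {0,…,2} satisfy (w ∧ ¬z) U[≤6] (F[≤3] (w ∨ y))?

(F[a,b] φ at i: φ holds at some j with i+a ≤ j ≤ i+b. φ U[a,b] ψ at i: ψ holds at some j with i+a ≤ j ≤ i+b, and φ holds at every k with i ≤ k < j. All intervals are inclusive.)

3

Evaluate at each i in [0,2]:
  i=0: ✓ (rhs at j=0)
  i=1: ✓ (rhs at j=1)
  i=2: ✓ (rhs at j=2)
Positions where it holds: {0, 1, 2} → 3.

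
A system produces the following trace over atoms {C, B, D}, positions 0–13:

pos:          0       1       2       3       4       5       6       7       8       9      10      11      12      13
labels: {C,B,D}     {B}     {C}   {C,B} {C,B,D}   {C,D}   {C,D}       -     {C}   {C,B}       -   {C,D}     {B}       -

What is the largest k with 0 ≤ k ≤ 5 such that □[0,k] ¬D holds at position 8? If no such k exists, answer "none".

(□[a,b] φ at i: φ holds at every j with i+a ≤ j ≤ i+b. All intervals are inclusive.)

2

¬D must hold from j=8 onward; find where it first fails.
  j=8: holds
  j=9: holds
  j=10: holds
  j=11: fails
Holds on [8,10], so largest k = 2.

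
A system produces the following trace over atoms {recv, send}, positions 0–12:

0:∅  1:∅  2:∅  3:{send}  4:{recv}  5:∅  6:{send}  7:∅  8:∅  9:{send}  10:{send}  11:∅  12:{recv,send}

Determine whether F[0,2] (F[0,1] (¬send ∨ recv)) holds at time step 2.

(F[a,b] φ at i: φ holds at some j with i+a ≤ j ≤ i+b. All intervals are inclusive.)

Check F[0,1] (¬send ∨ recv) at each j in [2,4]:
  j=2: holds (witness at 2)
  j=3: holds (witness at 4)
  j=4: holds (witness at 4)
Found at j=2 → formula holds.

Holds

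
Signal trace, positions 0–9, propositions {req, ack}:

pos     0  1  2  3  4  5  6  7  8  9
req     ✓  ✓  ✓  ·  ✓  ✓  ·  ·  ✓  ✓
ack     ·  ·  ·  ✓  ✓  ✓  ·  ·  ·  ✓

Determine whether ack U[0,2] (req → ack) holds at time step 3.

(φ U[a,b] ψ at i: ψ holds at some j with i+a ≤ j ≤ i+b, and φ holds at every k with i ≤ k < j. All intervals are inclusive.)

True

Need some j in [3,5] with (req → ack), and ack at every k in [3,j-1].
  j=3: (req → ack) holds; no prefix to check → satisfied.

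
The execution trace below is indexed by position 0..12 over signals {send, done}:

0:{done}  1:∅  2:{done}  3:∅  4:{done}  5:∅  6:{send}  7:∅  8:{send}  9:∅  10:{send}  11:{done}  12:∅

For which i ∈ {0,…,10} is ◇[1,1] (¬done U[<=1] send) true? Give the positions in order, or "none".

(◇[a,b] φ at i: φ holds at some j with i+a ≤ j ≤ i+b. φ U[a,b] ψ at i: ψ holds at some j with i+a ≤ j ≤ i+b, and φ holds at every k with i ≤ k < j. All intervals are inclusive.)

Evaluate at each i in [0,10]:
  i=0: ✗ (none in [1,1])
  i=1: ✗ (none in [2,2])
  i=2: ✗ (none in [3,3])
  i=3: ✗ (none in [4,4])
  i=4: ✓ (witness j=5)
  i=5: ✓ (witness j=6)
  i=6: ✓ (witness j=7)
  i=7: ✓ (witness j=8)
  i=8: ✓ (witness j=9)
  i=9: ✓ (witness j=10)
  i=10: ✗ (none in [11,11])

4, 5, 6, 7, 8, 9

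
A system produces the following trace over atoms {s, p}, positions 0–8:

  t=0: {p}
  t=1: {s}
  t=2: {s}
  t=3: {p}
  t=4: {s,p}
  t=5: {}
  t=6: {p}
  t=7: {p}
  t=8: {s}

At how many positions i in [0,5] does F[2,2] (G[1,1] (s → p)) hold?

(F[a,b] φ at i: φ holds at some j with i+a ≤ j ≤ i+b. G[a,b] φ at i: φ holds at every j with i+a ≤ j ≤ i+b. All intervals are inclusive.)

5

Evaluate at each i in [0,5]:
  i=0: ✓ (witness j=2)
  i=1: ✓ (witness j=3)
  i=2: ✓ (witness j=4)
  i=3: ✓ (witness j=5)
  i=4: ✓ (witness j=6)
  i=5: ✗ (none in [7,7])
Positions where it holds: {0, 1, 2, 3, 4} → 5.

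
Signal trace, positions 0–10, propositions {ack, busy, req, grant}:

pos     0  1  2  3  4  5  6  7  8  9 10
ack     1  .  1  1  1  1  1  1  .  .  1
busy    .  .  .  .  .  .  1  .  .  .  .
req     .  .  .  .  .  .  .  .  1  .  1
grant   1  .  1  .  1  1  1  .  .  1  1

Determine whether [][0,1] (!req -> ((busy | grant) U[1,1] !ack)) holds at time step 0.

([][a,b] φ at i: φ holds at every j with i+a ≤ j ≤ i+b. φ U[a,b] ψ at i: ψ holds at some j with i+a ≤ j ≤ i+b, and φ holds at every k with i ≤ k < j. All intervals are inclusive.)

Check (!req -> ((busy | grant) U[1,1] !ack)) at every j in [0,1]:
  j=0: antecedent true; consequent holds → ✓
  j=1: antecedent true; consequent fails → ✗
Fails at j=1 → formula fails.

False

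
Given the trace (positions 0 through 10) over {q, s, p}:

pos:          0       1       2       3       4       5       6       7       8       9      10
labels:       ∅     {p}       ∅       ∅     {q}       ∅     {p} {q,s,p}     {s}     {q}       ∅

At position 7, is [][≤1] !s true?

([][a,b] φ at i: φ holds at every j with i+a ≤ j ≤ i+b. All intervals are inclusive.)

Does not hold

Check !s at every j in [7,8]:
  j=7: false
  j=8: false
Fails at j=7 → formula fails.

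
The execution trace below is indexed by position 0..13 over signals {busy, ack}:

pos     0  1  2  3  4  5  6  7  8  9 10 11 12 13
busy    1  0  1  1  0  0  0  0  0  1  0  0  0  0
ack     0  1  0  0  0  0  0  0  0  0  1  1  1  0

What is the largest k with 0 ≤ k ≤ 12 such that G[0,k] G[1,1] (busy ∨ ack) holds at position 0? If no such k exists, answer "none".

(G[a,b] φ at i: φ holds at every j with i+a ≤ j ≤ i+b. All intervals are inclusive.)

G[1,1] (busy ∨ ack) must hold from j=0 onward; find where it first fails.
  j=0: holds
  j=1: holds
  j=2: holds
  j=3: fails
Holds on [0,2], so largest k = 2.

2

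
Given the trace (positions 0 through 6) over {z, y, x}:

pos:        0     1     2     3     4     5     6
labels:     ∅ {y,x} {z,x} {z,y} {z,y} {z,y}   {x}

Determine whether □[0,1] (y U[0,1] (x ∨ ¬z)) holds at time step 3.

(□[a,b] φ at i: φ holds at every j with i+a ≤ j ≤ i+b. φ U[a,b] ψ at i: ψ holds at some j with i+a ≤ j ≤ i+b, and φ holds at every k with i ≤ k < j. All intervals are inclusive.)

No

Check (y U[0,1] (x ∨ ¬z)) at every j in [3,4]:
  j=3: fails
  j=4: fails
Fails at j=3 → formula fails.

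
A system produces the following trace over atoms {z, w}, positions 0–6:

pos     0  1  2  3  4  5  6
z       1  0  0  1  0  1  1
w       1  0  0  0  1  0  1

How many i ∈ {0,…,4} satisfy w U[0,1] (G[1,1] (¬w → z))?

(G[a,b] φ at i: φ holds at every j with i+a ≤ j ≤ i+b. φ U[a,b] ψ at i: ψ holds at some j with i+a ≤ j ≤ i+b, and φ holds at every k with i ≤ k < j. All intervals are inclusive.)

Evaluate at each i in [0,4]:
  i=0: ✗ (no rhs in [0,1])
  i=1: ✗ (lhs fails at k=1 before rhs at j=2)
  i=2: ✓ (rhs at j=2)
  i=3: ✓ (rhs at j=3)
  i=4: ✓ (rhs at j=4)
Positions where it holds: {2, 3, 4} → 3.

3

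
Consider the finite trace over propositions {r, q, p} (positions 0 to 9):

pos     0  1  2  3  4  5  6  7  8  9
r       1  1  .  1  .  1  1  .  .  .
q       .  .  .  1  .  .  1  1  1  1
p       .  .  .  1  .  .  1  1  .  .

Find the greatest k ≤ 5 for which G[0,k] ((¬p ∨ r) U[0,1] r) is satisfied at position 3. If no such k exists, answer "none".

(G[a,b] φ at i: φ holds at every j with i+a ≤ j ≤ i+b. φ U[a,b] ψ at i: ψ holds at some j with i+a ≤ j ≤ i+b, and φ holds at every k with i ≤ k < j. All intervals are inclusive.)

3

((¬p ∨ r) U[0,1] r) must hold from j=3 onward; find where it first fails.
  j=3: holds
  j=4: holds
  j=5: holds
  j=6: holds
  j=7: fails
Holds on [3,6], so largest k = 3.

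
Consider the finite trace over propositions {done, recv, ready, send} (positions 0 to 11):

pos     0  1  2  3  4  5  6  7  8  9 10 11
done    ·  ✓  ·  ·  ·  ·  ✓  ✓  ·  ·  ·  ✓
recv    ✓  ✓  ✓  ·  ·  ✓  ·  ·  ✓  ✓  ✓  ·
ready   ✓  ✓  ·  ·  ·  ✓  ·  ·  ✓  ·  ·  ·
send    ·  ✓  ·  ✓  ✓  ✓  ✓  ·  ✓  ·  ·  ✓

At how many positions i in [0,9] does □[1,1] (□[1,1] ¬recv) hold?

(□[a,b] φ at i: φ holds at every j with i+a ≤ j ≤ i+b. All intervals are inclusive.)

Evaluate at each i in [0,9]:
  i=0: ✗ (fails at j=1)
  i=1: ✓ (all of [2,2])
  i=2: ✓ (all of [3,3])
  i=3: ✗ (fails at j=4)
  i=4: ✓ (all of [5,5])
  i=5: ✓ (all of [6,6])
  i=6: ✗ (fails at j=7)
  i=7: ✗ (fails at j=8)
  i=8: ✗ (fails at j=9)
  i=9: ✓ (all of [10,10])
Positions where it holds: {1, 2, 4, 5, 9} → 5.

5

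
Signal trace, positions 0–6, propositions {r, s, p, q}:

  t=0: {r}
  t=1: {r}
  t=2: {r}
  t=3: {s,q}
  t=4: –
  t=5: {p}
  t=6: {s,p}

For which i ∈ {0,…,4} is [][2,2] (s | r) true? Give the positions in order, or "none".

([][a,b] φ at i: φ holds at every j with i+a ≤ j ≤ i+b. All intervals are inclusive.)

Evaluate at each i in [0,4]:
  i=0: ✓ (all of [2,2])
  i=1: ✓ (all of [3,3])
  i=2: ✗ (fails at j=4)
  i=3: ✗ (fails at j=5)
  i=4: ✓ (all of [6,6])

0, 1, 4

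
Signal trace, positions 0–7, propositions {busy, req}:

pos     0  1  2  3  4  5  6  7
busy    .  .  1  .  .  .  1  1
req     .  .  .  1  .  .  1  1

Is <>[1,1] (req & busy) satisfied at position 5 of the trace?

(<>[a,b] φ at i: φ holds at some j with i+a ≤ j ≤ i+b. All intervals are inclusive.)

Holds

Check (req & busy) at each j in [6,6]:
  j=6: true
Found at j=6 → formula holds.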